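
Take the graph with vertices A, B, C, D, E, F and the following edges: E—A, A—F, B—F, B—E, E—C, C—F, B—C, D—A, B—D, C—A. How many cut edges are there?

The edges on the cycle B-E-C-B are not bridges since each lies on that cycle.
Every edge lies on some cycle, so there are no bridges.

0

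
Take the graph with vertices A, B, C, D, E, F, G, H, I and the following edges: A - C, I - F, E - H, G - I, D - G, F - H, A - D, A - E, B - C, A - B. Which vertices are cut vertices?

A

Removing A increases the component count from 1 to 2, so A is a cut vertex.
By contrast removing B leaves 1 component; it is not a cut vertex. No other vertex is a cut vertex either.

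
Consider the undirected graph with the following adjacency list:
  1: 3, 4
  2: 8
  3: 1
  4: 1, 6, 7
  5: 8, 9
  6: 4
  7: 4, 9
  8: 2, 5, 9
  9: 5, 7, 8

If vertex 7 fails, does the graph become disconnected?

Deleting 7 raises the number of components from 1 to 2, so 7 is a cut vertex.

Yes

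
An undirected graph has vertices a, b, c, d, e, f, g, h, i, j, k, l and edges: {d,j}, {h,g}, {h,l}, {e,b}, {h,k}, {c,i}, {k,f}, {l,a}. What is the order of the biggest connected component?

6

Starting from c we can reach c, i. That is one component of size 2.
Starting from b we can reach b, e. That is one component of size 2.
Starting from d we can reach d, j. That is one component of size 2.
Starting from a we can reach a, f, g, h, k, l. That is one component of size 6.
The largest has 6 vertices.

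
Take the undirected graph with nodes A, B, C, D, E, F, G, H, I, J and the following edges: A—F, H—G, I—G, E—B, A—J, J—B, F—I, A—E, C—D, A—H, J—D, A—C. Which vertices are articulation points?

A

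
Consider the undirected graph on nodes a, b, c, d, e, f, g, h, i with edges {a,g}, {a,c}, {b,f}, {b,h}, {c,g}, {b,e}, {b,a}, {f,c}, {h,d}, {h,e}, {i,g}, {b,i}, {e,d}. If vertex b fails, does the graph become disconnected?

Yes

Deleting b raises the number of components from 1 to 2, so b is a cut vertex.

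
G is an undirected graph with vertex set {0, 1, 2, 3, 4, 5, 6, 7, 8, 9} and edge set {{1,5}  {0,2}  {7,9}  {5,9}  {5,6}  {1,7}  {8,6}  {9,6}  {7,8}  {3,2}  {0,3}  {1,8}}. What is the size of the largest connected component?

6

4 is isolated — a component by itself.
Starting from 0 we can reach 0, 2, 3. That is one component of size 3.
Starting from 1 we can reach 1, 5, 6, 7, 8, 9. That is one component of size 6.
The largest has 6 vertices.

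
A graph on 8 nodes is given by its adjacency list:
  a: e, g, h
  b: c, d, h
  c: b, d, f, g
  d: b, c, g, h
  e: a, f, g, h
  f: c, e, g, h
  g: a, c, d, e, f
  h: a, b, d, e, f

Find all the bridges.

none

The edges on the cycle e-f-c-g-e are not bridges since each lies on that cycle.
Every edge lies on some cycle, so there are no bridges.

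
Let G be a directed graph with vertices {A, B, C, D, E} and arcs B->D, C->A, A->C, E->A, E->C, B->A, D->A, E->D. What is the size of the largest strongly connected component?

{A, C} are all mutually reachable — one SCC of size 2.
{E} is an SCC by itself.
{B} is an SCC by itself.
{D} is an SCC by itself.
The largest has 2 vertices.

2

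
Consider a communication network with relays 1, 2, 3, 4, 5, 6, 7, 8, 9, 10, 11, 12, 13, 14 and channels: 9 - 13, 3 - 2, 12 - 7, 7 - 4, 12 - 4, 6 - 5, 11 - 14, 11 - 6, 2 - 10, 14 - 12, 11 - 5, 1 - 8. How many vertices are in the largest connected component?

7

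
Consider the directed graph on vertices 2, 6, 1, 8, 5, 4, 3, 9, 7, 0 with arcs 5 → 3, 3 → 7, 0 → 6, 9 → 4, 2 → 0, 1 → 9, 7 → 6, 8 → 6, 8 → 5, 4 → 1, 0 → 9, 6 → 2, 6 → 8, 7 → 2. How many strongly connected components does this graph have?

2

{0, 2, 3, 5, 6, 7, 8} are all mutually reachable — one SCC of size 7.
{1, 4, 9} are all mutually reachable — one SCC of size 3.
That gives 2 strongly connected components.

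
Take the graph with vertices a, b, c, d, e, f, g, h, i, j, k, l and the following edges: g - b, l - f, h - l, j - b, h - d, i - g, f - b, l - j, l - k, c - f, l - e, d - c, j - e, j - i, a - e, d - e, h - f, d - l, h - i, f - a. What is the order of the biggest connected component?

Starting from a we can reach a, b, c, d, e, f, g, h, i, j, k, l. That is one component of size 12.
The largest has 12 vertices.

12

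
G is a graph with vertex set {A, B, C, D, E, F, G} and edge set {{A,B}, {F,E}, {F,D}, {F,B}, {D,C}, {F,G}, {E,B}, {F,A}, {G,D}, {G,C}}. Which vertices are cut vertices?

F

Removing F increases the component count from 1 to 2, so F is a cut vertex.
By contrast removing D leaves 1 component; it is not a cut vertex. No other vertex is a cut vertex either.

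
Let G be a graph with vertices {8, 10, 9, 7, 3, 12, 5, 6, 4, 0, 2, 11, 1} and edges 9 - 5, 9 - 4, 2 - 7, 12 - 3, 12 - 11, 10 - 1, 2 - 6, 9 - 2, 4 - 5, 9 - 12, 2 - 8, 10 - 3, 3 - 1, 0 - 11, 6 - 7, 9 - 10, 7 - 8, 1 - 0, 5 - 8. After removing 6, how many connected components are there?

1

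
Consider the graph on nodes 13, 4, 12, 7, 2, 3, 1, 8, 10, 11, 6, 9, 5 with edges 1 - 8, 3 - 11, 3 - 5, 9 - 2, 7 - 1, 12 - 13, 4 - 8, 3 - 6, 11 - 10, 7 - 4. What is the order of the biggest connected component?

5

Starting from 12 we can reach 12, 13. That is one component of size 2.
Starting from 2 we can reach 2, 9. That is one component of size 2.
Starting from 1 we can reach 1, 4, 7, 8. That is one component of size 4.
Starting from 3 we can reach 3, 5, 6, 10, 11. That is one component of size 5.
The largest has 5 vertices.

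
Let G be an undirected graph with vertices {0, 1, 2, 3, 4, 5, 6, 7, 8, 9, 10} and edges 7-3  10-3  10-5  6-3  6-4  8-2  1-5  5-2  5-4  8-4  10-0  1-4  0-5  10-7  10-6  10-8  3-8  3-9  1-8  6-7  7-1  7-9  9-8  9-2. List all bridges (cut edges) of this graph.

The edges on the cycle 10-6-3-10 are not bridges since each lies on that cycle.
Every edge lies on some cycle, so there are no bridges.

none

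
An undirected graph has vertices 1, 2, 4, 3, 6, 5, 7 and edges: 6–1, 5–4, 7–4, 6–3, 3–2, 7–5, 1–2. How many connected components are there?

2

Starting from 4 we can reach 4, 5, 7. That is one component of size 3.
Starting from 1 we can reach 1, 2, 3, 6. That is one component of size 4.
Total: 2 components.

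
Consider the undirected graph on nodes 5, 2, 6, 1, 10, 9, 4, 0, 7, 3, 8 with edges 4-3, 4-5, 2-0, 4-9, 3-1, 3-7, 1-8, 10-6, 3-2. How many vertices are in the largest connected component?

9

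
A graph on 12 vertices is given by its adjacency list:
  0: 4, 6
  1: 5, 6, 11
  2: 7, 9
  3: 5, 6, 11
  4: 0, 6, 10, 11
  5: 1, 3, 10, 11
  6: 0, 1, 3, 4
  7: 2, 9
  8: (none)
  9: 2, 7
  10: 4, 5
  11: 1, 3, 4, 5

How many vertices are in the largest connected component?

8 is isolated — a component by itself.
Starting from 2 we can reach 2, 7, 9. That is one component of size 3.
Starting from 0 we can reach 0, 1, 3, 4, 5, 6, 10, 11. That is one component of size 8.
The largest has 8 vertices.

8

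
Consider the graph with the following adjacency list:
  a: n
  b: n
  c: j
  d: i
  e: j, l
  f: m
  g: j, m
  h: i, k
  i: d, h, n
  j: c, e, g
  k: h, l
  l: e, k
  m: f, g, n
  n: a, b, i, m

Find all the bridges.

a-n, b-n, c-j, d-i, f-m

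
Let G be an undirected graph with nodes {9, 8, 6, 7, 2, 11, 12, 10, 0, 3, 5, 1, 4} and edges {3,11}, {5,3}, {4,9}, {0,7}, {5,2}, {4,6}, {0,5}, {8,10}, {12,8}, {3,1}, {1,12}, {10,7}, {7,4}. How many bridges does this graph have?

The edges on the cycle 0-5-3-1-12-8-10-7-0 are not bridges since each lies on that cycle.
But removing 11–3 disconnects 11 from 3; removing 5–2 disconnects 5 from 2; removing 4–7 disconnects 4 from 7; removing 4–6 disconnects 4 from 6 — these are bridges.
In total 5 edges are bridges.

5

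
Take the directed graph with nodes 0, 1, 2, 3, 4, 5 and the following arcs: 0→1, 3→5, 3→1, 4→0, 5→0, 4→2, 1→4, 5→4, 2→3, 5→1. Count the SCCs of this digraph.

{0, 1, 2, 3, 4, 5} are all mutually reachable — one SCC of size 6.
That gives 1 strongly connected component.

1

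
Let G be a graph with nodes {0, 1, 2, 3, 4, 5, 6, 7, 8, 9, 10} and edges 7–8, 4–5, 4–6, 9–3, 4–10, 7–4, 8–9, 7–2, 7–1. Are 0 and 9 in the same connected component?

The component containing 0 is {0}, and 9 is not in it.

No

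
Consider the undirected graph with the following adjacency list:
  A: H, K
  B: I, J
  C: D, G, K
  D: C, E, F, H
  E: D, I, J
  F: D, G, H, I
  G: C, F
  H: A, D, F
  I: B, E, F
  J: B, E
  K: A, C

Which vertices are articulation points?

Removing E, for instance, still leaves 1 component. No single vertex removal increases the component count — the graph has no articulation points.

none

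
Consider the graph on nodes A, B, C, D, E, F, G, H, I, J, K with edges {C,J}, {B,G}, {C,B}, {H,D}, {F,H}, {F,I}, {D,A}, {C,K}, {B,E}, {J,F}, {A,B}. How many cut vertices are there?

Removing B increases the component count from 1 to 3, so B is a cut vertex.
Removing C increases the component count from 1 to 2, so C is a cut vertex.
Removing F increases the component count from 1 to 2, so F is a cut vertex.
By contrast removing A leaves 1 component; it is not a cut vertex. No other vertex is a cut vertex either.

3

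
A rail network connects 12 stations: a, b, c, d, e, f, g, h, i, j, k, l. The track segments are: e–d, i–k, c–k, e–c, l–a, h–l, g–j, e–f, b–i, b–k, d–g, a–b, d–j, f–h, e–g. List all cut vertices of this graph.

e

Removing e increases the component count from 1 to 2, so e is a cut vertex.
By contrast removing l leaves 1 component; it is not a cut vertex. No other vertex is a cut vertex either.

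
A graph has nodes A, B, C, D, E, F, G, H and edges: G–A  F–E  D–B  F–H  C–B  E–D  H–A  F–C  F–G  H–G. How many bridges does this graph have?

The edges on the cycle F-E-D-B-C-F are not bridges since each lies on that cycle.
Every edge lies on some cycle, so there are no bridges.

0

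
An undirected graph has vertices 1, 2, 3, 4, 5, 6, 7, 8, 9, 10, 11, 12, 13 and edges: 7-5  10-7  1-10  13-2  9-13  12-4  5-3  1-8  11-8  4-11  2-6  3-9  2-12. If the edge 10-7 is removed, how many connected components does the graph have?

1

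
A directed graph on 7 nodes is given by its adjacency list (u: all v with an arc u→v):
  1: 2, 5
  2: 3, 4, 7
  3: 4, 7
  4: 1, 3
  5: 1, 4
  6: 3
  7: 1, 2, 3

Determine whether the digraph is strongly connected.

No

There is no directed path from 3 to 6, so the graph is not strongly connected.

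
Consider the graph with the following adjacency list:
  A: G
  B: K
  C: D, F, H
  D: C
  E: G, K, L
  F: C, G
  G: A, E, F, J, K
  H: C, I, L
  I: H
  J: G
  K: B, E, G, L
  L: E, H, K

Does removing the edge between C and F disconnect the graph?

No

After removing C-F, the path C-H-L-K-G-F still connects them, so the edge is not a bridge.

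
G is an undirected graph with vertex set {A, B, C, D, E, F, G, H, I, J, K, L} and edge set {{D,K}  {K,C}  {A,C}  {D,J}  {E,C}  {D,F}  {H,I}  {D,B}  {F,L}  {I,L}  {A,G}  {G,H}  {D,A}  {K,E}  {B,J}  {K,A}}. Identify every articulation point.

D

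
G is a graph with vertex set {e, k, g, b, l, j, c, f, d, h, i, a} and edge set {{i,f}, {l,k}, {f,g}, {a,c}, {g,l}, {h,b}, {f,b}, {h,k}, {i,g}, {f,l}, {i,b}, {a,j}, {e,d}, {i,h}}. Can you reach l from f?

From f we can reach b, f, g, h, i, k, l, which includes l.

Yes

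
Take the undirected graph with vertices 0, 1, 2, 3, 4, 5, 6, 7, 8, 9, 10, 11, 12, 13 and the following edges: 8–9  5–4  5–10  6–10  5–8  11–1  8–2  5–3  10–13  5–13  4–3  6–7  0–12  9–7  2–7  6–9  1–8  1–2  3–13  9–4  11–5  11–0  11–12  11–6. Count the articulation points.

Removing 11 increases the component count from 1 to 2, so 11 is a cut vertex.
By contrast removing 9 leaves 1 component; it is not a cut vertex. No other vertex is a cut vertex either.

1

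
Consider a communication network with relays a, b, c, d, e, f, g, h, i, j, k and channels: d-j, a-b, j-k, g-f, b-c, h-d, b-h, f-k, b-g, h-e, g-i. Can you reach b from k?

From k we can reach a, b, c, d, e, f, g, h, i, j, k, which includes b.

Yes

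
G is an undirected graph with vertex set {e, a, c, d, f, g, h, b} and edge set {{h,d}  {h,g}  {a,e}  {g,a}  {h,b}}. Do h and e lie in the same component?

From h we can reach a, b, d, e, g, h, which includes e.

Yes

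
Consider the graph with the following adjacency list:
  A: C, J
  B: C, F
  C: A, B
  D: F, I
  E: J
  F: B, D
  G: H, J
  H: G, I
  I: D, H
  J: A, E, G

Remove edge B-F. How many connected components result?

1

B and F are still connected via B-C-A-J-G-H-I-D-F, so the component count stays at 1.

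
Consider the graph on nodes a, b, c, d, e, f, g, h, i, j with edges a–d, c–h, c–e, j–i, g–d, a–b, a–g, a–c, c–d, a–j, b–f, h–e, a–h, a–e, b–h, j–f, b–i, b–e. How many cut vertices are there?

0

Removing d, for instance, still leaves 1 component. No single vertex removal increases the component count — the graph has no articulation points.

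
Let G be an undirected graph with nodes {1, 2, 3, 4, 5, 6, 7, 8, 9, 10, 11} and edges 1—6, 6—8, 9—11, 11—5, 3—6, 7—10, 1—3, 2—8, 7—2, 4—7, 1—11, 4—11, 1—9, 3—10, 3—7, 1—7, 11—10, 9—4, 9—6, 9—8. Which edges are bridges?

The edges on the cycle 1-3-7-2-8-9-1 are not bridges since each lies on that cycle.
But removing 5—11 disconnects 5 from 11 — this is a bridge.

11-5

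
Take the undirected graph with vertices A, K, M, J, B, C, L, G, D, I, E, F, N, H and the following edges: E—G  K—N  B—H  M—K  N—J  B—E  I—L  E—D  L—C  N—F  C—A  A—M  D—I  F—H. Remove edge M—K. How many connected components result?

M and K are still connected via M-A-C-L-I-D-E-B-H-F-N-K, so the component count stays at 1.

1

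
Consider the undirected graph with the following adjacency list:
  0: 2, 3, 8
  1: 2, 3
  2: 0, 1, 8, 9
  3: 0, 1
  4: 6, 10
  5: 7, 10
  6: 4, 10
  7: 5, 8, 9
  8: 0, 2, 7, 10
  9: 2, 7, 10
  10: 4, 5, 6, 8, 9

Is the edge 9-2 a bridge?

No

After removing 9-2, the path 9-10-8-2 still connects them, so the edge is not a bridge.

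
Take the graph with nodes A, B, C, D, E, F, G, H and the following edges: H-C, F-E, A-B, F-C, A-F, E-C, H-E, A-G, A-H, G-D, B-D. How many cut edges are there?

0

The edges on the cycle F-E-C-F are not bridges since each lies on that cycle.
Every edge lies on some cycle, so there are no bridges.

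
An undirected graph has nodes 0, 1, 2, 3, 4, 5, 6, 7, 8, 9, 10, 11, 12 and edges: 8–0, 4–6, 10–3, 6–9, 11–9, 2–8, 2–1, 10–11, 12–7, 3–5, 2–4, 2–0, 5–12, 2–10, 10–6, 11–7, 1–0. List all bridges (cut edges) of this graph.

The edges on the cycle 10-3-5-12-7-11-10 are not bridges since each lies on that cycle.
Every edge lies on some cycle, so there are no bridges.

none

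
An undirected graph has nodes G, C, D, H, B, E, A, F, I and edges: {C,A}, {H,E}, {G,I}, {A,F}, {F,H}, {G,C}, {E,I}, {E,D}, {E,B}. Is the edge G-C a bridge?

No

After removing G-C, the path G-I-E-H-F-A-C still connects them, so the edge is not a bridge.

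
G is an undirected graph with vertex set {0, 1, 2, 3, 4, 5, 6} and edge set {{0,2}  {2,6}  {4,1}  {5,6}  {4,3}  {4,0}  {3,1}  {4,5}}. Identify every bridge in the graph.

none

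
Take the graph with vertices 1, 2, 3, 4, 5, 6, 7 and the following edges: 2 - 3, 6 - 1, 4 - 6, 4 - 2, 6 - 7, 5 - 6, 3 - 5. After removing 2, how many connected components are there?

1

With 2 gone, the remaining components are: {1, 3, 4, 5, 6, 7}.
That is 1 component.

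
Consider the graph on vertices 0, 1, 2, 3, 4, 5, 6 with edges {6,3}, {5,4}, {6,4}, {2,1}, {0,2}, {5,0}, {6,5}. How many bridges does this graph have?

4

The edges on the cycle 6-5-4-6 are not bridges since each lies on that cycle.
But removing 0-2 disconnects 0 from 2; removing 5-0 disconnects 5 from 0; removing 2-1 disconnects 2 from 1; removing 6-3 disconnects 6 from 3 — these are bridges.
That makes 4 bridges.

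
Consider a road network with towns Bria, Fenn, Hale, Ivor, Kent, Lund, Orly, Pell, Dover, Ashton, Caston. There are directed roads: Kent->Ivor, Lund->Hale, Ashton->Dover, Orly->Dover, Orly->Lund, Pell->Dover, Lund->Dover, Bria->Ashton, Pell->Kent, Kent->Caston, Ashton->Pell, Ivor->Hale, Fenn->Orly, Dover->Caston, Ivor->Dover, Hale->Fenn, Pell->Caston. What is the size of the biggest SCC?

4

{Fenn, Hale, Lund, Orly} are all mutually reachable — one SCC of size 4.
{Dover} is an SCC by itself.
{Kent} is an SCC by itself.
{Pell} is an SCC by itself.
{Ivor} is an SCC by itself.
(and 3 more singleton SCCs)
The largest has 4 vertices.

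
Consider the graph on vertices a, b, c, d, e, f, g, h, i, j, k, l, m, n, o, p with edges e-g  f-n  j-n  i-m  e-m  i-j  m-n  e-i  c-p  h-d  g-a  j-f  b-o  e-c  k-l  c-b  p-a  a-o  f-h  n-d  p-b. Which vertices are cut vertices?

e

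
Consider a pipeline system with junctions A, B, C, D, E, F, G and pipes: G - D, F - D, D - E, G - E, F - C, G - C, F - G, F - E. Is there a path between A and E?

No

The component containing A is {A}, and E is not in it.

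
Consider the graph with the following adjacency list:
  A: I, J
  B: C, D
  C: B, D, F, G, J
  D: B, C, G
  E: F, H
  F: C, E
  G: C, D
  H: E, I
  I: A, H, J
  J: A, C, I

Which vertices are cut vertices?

Removing C increases the component count from 1 to 2, so C is a cut vertex.
By contrast removing F leaves 1 component; it is not a cut vertex. No other vertex is a cut vertex either.

C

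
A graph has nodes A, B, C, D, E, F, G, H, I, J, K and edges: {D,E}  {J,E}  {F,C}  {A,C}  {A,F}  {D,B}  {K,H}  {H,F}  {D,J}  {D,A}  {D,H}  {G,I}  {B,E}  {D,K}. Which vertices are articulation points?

D

Removing D increases the component count from 2 to 3, so D is a cut vertex.
By contrast removing E leaves 2 components; it is not a cut vertex. No other vertex is a cut vertex either.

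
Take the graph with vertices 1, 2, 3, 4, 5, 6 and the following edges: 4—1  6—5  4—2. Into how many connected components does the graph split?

3 is isolated — a component by itself.
Starting from 5 we can reach 5, 6. That is one component of size 2.
Starting from 1 we can reach 1, 2, 4. That is one component of size 3.
Total: 3 components.

3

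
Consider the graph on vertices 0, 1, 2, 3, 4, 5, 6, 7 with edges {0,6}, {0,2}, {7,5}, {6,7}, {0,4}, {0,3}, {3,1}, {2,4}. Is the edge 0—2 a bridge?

No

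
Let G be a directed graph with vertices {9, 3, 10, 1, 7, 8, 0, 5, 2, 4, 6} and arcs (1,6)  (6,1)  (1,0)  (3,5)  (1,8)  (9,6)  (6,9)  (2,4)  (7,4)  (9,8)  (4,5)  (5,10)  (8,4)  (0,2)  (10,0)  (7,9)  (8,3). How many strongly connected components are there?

5

{0, 2, 4, 5, 10} are all mutually reachable — one SCC of size 5.
{1, 6, 9} are all mutually reachable — one SCC of size 3.
{3} is an SCC by itself.
{8} is an SCC by itself.
{7} is an SCC by itself.
That gives 5 strongly connected components.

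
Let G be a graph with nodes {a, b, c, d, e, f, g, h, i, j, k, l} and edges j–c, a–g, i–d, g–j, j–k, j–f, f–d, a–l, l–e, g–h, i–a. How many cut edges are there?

The edges on the cycle i-a-g-j-f-d-i are not bridges since each lies on that cycle.
But removing h–g disconnects h from g; removing k–j disconnects k from j; removing j–c disconnects j from c; removing e–l disconnects e from l — these are bridges.
In total 5 edges are bridges.

5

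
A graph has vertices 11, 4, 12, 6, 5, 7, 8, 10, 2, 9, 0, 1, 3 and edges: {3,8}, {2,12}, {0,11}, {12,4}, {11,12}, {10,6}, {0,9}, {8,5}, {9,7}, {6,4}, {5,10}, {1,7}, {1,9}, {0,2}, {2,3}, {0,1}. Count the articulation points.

1

Removing 0 increases the component count from 1 to 2, so 0 is a cut vertex.
By contrast removing 12 leaves 1 component; it is not a cut vertex. No other vertex is a cut vertex either.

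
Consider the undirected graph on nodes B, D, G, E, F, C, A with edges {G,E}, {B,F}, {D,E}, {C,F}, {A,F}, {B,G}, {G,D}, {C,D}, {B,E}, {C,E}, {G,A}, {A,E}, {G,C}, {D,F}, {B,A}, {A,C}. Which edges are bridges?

The edges on the cycle A-C-D-E-A are not bridges since each lies on that cycle.
Every edge lies on some cycle, so there are no bridges.

none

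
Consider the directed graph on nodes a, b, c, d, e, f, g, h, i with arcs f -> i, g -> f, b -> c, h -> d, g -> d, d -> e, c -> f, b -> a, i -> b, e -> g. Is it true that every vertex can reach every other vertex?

No

There is no directed path from e to h, so the graph is not strongly connected.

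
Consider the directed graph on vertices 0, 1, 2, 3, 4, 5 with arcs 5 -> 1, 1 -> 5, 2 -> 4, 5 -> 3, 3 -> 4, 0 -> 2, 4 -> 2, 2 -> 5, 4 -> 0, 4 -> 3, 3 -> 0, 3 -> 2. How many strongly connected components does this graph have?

1

{0, 1, 2, 3, 4, 5} are all mutually reachable — one SCC of size 6.
That gives 1 strongly connected component.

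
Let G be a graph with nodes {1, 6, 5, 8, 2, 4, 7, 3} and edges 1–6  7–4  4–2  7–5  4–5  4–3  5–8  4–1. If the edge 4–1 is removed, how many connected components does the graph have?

2

Before removal there is 1 component.
4–1 is a bridge — removing it separates 4's side from 1's side.
After removal: 2 components.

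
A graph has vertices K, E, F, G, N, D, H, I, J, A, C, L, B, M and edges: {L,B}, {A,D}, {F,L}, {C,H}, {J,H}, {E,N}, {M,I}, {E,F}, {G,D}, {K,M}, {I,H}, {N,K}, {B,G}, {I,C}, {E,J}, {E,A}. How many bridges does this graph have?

The edges on the cycle I-C-H-I are not bridges since each lies on that cycle.
Every edge lies on some cycle, so there are no bridges.

0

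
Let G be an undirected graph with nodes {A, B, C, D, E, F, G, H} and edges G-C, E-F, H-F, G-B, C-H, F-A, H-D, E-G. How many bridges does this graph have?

The edges on the cycle E-G-C-H-F-E are not bridges since each lies on that cycle.
But removing G-B disconnects G from B; removing H-D disconnects H from D; removing F-A disconnects F from A — these are bridges.
That makes 3 bridges.

3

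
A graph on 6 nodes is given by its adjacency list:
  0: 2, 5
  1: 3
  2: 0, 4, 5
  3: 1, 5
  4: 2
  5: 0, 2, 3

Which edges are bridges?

1-3, 2-4, 3-5

The edges on the cycle 5-0-2-5 are not bridges since each lies on that cycle.
But removing 3-1 disconnects 3 from 1; removing 2-4 disconnects 2 from 4; removing 5-3 disconnects 5 from 3 — these are bridges.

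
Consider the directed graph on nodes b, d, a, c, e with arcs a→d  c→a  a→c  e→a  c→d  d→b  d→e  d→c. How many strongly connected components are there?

2

{a, c, d, e} are all mutually reachable — one SCC of size 4.
{b} is an SCC by itself.
That gives 2 strongly connected components.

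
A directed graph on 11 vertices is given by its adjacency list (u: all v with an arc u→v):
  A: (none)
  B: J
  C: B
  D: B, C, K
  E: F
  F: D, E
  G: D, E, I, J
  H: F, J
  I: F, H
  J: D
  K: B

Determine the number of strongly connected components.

6

{B, C, D, J, K} are all mutually reachable — one SCC of size 5.
{E, F} are all mutually reachable — one SCC of size 2.
{H} is an SCC by itself.
{A} is an SCC by itself.
{I} is an SCC by itself.
(and 1 more singleton SCC)
That gives 6 strongly connected components.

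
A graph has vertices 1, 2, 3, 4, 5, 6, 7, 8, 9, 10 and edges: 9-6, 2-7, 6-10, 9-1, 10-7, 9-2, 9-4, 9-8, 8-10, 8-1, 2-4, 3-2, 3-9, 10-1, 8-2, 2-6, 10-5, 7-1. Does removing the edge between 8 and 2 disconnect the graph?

After removing 8-2, the path 8-9-2 still connects them, so the edge is not a bridge.

No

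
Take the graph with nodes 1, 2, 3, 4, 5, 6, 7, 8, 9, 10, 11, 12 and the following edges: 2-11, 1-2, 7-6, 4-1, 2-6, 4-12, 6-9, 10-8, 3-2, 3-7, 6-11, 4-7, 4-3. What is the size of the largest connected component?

9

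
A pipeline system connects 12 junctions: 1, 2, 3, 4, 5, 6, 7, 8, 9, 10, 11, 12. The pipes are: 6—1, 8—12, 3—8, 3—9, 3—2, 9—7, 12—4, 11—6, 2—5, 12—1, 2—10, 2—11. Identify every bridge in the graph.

10-2, 12-4, 2-5, 3-9, 7-9

The edges on the cycle 3-2-11-6-1-12-8-3 are not bridges since each lies on that cycle.
But removing 9—7 disconnects 9 from 7; removing 2—10 disconnects 2 from 10; removing 4—12 disconnects 4 from 12; removing 3—9 disconnects 3 from 9 — these are bridges.
In total 5 edges are bridges.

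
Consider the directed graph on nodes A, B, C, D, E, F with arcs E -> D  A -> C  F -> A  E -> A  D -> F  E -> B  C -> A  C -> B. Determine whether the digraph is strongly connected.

No

There is no directed path from B to C, so the graph is not strongly connected.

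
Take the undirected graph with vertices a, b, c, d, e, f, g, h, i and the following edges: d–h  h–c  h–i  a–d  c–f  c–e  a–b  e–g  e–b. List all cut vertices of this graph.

Removing c increases the component count from 1 to 2, so c is a cut vertex.
Removing e increases the component count from 1 to 2, so e is a cut vertex.
Removing h increases the component count from 1 to 2, so h is a cut vertex.
By contrast removing a leaves 1 component; it is not a cut vertex. No other vertex is a cut vertex either.

c, e, h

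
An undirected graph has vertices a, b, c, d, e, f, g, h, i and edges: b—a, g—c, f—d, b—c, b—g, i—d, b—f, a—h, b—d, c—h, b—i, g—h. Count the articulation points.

1

Removing b increases the component count from 2 to 3, so b is a cut vertex.
By contrast removing f leaves 2 components; it is not a cut vertex. No other vertex is a cut vertex either.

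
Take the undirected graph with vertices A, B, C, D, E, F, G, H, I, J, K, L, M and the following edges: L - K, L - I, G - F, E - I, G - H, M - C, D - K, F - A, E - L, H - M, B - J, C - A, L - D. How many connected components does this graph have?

3

Starting from B we can reach B, J. That is one component of size 2.
Starting from D we can reach D, E, I, K, L. That is one component of size 5.
Starting from A we can reach A, C, F, G, H, M. That is one component of size 6.
Total: 3 components.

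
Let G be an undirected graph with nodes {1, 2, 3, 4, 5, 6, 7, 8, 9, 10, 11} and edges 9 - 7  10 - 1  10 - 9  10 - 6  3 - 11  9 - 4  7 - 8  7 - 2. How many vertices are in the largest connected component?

8

5 is isolated — a component by itself.
Starting from 3 we can reach 3, 11. That is one component of size 2.
Starting from 1 we can reach 1, 2, 4, 6, 7, 8, 9, 10. That is one component of size 8.
The largest has 8 vertices.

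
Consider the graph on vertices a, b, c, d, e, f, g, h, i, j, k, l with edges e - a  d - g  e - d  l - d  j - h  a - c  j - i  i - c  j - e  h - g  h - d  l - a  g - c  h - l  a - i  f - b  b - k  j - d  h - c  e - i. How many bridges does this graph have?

The edges on the cycle h-l-d-h are not bridges since each lies on that cycle.
But removing b - k disconnects b from k; removing f - b disconnects f from b — these are bridges.
That makes 2 bridges.

2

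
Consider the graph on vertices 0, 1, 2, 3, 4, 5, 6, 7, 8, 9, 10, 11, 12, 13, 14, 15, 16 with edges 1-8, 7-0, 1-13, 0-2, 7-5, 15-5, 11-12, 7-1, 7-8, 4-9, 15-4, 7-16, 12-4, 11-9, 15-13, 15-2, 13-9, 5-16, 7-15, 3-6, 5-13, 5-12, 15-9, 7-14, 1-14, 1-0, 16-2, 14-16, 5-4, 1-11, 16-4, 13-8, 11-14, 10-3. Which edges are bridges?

10-3, 3-6

The edges on the cycle 1-13-9-11-1 are not bridges since each lies on that cycle.
But removing 10-3 disconnects 10 from 3; removing 6-3 disconnects 6 from 3 — these are bridges.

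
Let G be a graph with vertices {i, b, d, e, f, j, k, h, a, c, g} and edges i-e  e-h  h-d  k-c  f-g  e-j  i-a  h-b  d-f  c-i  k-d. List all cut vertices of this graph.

Removing d increases the component count from 1 to 2, so d is a cut vertex.
Removing e increases the component count from 1 to 2, so e is a cut vertex.
Removing f increases the component count from 1 to 2, so f is a cut vertex.
Likewise h, i are cut vertices.
By contrast removing j leaves 1 component; it is not a cut vertex. No other vertex is a cut vertex either.

d, e, f, h, i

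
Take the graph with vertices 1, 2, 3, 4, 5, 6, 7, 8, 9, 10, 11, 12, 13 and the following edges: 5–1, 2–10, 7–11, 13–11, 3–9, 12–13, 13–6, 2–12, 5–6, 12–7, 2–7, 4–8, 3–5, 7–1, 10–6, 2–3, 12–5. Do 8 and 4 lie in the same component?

Yes

From 8 we can reach 4, 8, which includes 4.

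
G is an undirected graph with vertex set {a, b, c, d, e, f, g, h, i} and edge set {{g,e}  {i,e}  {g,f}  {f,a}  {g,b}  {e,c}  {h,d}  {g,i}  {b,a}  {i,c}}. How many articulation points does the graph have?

1

Removing g increases the component count from 2 to 3, so g is a cut vertex.
By contrast removing a leaves 2 components; it is not a cut vertex. No other vertex is a cut vertex either.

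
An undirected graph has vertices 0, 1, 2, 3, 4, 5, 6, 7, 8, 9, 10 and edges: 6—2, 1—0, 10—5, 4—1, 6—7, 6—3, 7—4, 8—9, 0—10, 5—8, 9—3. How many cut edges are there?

1

The edges on the cycle 6-7-4-1-0-10-5-8-9-3-6 are not bridges since each lies on that cycle.
But removing 6—2 disconnects 6 from 2 — this is a bridge.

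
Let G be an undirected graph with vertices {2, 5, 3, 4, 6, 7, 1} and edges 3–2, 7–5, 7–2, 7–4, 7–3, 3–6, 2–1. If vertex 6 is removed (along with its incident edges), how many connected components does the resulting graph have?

With 6 gone, the remaining components are: {1, 2, 3, 4, 5, 7}.
That is 1 component.

1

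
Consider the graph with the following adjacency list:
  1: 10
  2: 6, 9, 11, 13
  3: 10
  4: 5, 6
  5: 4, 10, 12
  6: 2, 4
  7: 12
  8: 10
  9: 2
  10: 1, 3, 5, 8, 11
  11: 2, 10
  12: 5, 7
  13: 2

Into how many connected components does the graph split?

1

Starting from 1 we can reach 1, 2, 3, 4, 5, 6, 7, 8, 9, 10, 11, 12, 13. That is one component of size 13.
Total: 1 component.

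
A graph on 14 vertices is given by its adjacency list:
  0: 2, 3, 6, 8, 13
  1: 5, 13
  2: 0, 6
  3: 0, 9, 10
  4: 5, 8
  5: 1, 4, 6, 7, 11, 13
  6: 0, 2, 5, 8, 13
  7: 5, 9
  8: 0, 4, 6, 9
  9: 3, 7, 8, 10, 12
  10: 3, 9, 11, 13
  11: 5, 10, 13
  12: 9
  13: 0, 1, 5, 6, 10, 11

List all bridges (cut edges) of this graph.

The edges on the cycle 5-11-10-13-5 are not bridges since each lies on that cycle.
But removing 9-12 disconnects 9 from 12 — this is a bridge.

12-9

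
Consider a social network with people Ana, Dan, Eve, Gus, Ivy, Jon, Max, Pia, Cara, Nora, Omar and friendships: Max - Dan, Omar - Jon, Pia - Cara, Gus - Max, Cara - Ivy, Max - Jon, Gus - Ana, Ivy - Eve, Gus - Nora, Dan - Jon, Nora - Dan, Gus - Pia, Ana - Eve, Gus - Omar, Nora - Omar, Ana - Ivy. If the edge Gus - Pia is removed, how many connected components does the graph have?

1

Gus and Pia are still connected via Gus-Ana-Ivy-Cara-Pia, so the component count stays at 1.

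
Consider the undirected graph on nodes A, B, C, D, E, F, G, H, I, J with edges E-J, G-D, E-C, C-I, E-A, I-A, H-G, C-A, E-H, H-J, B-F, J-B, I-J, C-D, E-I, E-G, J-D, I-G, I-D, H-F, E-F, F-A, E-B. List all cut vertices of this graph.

none

Removing H, for instance, still leaves 1 component. No single vertex removal increases the component count — the graph has no articulation points.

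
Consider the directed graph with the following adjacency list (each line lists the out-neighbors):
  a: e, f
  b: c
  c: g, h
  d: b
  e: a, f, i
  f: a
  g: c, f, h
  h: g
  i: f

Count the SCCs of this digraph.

{a, e, f, i} are all mutually reachable — one SCC of size 4.
{c, g, h} are all mutually reachable — one SCC of size 3.
{d} is an SCC by itself.
{b} is an SCC by itself.
That gives 4 strongly connected components.

4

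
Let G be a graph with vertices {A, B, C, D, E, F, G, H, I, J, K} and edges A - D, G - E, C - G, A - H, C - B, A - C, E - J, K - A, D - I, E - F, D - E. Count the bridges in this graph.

The edges on the cycle A-C-G-E-D-A are not bridges since each lies on that cycle.
But removing K - A disconnects K from A; removing I - D disconnects I from D; removing C - B disconnects C from B; removing F - E disconnects F from E — these are bridges.
In total 6 edges are bridges.

6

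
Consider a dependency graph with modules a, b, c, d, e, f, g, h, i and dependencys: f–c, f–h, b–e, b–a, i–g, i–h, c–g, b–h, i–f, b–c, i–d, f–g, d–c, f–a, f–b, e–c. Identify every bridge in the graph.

none

The edges on the cycle f-b-h-f are not bridges since each lies on that cycle.
Every edge lies on some cycle, so there are no bridges.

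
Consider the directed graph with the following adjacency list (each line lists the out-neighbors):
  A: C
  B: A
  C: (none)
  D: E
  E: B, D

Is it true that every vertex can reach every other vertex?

There is no directed path from C to E, so the graph is not strongly connected.

No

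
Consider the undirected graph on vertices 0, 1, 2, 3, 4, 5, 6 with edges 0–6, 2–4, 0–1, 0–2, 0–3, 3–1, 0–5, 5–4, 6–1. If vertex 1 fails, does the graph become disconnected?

No

Deleting 1 leaves 1 component (was 1) (its neighbors 0, 3, 6 remain connected to each other), so 1 is not a cut vertex.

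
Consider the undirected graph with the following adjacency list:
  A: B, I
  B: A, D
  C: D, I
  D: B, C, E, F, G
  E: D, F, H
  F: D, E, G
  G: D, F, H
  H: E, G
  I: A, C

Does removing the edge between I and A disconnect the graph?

After removing I-A, the path I-C-D-B-A still connects them, so the edge is not a bridge.

No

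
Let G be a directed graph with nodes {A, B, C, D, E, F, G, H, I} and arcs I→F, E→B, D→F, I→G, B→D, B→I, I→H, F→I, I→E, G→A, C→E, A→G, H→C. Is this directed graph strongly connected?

No

There is no directed path from A to E, so the graph is not strongly connected.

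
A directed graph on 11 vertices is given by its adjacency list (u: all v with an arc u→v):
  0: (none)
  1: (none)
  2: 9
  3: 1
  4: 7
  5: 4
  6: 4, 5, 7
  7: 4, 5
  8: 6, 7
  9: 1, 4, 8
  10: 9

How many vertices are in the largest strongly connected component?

3

{4, 5, 7} are all mutually reachable — one SCC of size 3.
{0} is an SCC by itself.
{2} is an SCC by itself.
{1} is an SCC by itself.
{9} is an SCC by itself.
(and 4 more singleton SCCs)
The largest has 3 vertices.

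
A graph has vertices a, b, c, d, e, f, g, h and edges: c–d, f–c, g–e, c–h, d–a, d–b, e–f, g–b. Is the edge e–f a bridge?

No

After removing e–f, the path e-g-b-d-c-f still connects them, so the edge is not a bridge.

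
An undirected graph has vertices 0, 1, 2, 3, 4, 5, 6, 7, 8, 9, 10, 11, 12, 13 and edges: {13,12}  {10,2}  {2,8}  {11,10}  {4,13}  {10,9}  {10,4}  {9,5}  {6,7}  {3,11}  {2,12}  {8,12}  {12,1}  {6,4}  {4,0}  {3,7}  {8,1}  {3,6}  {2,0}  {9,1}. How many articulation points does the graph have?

Removing 9 increases the component count from 1 to 2, so 9 is a cut vertex.
By contrast removing 13 leaves 1 component; it is not a cut vertex. No other vertex is a cut vertex either.

1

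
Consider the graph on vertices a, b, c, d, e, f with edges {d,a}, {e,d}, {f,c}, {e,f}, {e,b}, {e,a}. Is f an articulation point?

Deleting f raises the number of components from 1 to 2, so f is a cut vertex.

Yes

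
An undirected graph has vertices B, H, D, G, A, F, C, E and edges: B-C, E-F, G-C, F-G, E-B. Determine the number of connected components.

4

H is isolated — a component by itself.
D is isolated — a component by itself.
A is isolated — a component by itself.
Starting from B we can reach B, C, E, F, G. That is one component of size 5.
Total: 4 components.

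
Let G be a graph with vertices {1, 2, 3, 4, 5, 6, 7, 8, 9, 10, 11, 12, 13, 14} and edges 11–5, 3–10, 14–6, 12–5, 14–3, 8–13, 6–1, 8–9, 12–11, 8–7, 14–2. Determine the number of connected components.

4 is isolated — a component by itself.
Starting from 5 we can reach 5, 11, 12. That is one component of size 3.
Starting from 7 we can reach 7, 8, 9, 13. That is one component of size 4.
Starting from 1 we can reach 1, 2, 3, 6, 10, 14. That is one component of size 6.
Total: 4 components.

4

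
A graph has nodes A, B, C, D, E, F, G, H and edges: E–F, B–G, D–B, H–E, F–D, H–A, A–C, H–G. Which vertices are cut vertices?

A, H

Removing A increases the component count from 1 to 2, so A is a cut vertex.
Removing H increases the component count from 1 to 2, so H is a cut vertex.
By contrast removing E leaves 1 component; it is not a cut vertex. No other vertex is a cut vertex either.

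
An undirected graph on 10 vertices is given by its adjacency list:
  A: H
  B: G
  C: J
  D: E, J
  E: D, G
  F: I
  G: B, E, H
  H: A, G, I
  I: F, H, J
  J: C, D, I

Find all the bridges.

A-H, B-G, C-J, F-I

The edges on the cycle D-E-G-H-I-J-D are not bridges since each lies on that cycle.
But removing C-J disconnects C from J; removing A-H disconnects A from H; removing I-F disconnects I from F; removing G-B disconnects G from B — these are bridges.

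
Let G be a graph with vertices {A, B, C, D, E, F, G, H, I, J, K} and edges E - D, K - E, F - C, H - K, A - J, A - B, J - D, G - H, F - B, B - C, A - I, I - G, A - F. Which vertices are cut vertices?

A

Removing A increases the component count from 1 to 2, so A is a cut vertex.
By contrast removing H leaves 1 component; it is not a cut vertex. No other vertex is a cut vertex either.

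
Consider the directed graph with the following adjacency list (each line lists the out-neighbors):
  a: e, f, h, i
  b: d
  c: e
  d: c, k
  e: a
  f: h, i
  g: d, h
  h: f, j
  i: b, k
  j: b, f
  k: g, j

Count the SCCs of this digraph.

{a, b, c, d, e, f, g, h, i, j, k} are all mutually reachable — one SCC of size 11.
That gives 1 strongly connected component.

1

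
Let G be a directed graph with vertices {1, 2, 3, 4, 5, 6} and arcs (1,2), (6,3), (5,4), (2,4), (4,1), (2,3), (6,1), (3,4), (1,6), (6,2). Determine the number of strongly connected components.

{1, 2, 3, 4, 6} are all mutually reachable — one SCC of size 5.
{5} is an SCC by itself.
That gives 2 strongly connected components.

2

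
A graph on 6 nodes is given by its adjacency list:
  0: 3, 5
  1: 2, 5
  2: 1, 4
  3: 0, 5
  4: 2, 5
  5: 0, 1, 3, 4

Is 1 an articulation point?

No

Deleting 1 leaves 1 component (was 1) (its neighbors 2, 5 remain connected to each other), so 1 is not a cut vertex.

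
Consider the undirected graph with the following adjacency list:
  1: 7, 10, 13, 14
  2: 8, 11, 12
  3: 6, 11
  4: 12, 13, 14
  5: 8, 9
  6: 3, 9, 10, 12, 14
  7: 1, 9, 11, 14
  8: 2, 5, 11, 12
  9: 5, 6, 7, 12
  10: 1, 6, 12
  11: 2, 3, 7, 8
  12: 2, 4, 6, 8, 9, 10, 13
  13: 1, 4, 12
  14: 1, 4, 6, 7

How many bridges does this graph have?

The edges on the cycle 12-8-11-7-14-6-12 are not bridges since each lies on that cycle.
Every edge lies on some cycle, so there are no bridges.

0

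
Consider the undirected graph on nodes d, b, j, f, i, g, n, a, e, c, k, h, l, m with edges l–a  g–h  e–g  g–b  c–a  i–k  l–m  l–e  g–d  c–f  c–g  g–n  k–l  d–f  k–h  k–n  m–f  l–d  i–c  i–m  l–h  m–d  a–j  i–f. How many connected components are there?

Starting from a we can reach a, b, c, d, e, f, g, h, i, j, k, l, m, n. That is one component of size 14.
Total: 1 component.

1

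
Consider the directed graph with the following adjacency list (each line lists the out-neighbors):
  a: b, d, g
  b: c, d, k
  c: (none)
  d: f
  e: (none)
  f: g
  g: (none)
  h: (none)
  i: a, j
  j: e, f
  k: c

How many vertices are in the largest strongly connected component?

{g} is an SCC by itself.
{h} is an SCC by itself.
{k} is an SCC by itself.
{i} is an SCC by itself.
{b} is an SCC by itself.
(and 6 more singleton SCCs)
The largest has 1 vertex.

1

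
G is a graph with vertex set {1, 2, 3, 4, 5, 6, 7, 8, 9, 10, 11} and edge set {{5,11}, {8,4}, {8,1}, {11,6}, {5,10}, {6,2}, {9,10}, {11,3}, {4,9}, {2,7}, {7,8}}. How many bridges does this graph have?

2

The edges on the cycle 5-11-6-2-7-8-4-9-10-5 are not bridges since each lies on that cycle.
But removing 11 - 3 disconnects 11 from 3; removing 1 - 8 disconnects 1 from 8 — these are bridges.
That makes 2 bridges.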